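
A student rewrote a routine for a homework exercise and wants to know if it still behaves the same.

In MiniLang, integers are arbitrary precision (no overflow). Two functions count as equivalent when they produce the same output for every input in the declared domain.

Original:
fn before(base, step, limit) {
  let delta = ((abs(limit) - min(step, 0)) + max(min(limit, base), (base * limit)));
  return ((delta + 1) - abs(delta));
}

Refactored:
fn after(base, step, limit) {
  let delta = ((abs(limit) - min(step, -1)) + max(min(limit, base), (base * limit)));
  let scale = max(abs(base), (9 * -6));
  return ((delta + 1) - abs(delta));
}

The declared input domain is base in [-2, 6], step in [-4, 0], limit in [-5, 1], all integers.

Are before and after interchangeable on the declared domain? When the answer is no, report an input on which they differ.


base=-2, step=0, limit=1 yields -1 from before but 1 from after.
verdict: not equivalent; witness: base=-2, step=0, limit=1


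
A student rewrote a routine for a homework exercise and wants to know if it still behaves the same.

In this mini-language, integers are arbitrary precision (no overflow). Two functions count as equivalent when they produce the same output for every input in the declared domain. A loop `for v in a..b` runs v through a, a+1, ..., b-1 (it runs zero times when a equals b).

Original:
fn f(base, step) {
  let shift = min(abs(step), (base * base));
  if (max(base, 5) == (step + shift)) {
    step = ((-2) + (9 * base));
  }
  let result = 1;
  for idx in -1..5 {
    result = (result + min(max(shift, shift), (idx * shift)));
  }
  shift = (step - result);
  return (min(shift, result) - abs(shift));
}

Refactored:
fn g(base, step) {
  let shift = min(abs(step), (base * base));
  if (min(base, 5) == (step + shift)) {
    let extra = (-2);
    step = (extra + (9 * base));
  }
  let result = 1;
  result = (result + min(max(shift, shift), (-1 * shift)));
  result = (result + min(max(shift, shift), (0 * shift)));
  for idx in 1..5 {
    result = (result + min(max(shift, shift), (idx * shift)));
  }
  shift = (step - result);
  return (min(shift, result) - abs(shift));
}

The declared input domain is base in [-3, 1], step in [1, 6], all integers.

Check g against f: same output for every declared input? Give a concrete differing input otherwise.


Run the pair on base=-1, step=4.
f: shift becomes 1; next (max(base, 5) == (step + shift)) evaluates to true; next step becomes -11; next result becomes 1; next at idx=-1:; next result becomes 0; next at idx=0:; next result becomes 0; next at idx=1:; next result becomes 1; next at idx=2:; next result becomes 2; next at idx=3:; next result becomes 3; next at idx=4:; next result becomes 4; next shift becomes -15; next final value -30
g: shift becomes 1; next (min(base, 5) == (step + shift)) evaluates to false; next result becomes 1; next result becomes 0; next result becomes 0; next at idx=1:; next result becomes 1; next at idx=2:; next result becomes 2; next at idx=3:; next result becomes 3; next at idx=4:; next result becomes 4; next shift becomes 0; next final value 0
-30 against 0: the behavior changed.
verdict: not equivalent; witness: base=-1, step=4


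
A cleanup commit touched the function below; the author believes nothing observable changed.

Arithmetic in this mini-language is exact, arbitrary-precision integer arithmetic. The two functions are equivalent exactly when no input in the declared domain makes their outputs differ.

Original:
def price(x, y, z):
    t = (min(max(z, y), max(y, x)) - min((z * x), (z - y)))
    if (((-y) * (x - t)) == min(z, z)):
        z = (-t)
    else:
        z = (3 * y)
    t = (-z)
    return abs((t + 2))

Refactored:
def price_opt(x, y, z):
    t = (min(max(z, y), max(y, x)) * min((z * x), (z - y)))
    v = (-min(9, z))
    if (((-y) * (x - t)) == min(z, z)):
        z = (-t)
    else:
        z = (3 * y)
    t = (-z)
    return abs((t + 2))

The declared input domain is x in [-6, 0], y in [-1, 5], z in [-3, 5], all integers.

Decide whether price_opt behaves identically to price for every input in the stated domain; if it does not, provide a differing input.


Run the pair on x=-4, y=2, z=0.
price: t=4, then (((-y) * (x - t)) == min(z, z)) is false, then z=6, then t=-6, then returns 4
price_opt: t=-4, then v=0, then (((-y) * (x - t)) == min(z, z)) is true, then z=4, then t=-4, then returns 2
4 against 2: the behavior changed.
verdict: not equivalent; witness: x=-4, y=2, z=0


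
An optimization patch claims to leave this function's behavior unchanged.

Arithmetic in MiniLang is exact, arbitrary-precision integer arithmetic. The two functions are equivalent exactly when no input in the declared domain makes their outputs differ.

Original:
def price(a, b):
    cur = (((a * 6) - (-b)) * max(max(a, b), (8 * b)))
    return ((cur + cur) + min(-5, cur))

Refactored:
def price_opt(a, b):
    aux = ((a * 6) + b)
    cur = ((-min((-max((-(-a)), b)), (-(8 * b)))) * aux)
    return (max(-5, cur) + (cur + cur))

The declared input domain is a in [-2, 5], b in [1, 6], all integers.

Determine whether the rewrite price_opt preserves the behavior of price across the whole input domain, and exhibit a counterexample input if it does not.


There is a counterexample at a=-2, b=1: -264 on one side, -181 on the other.
price: cur = -88; return -264
price_opt: aux = -11; cur = -88; return -181
verdict: not equivalent; witness: a=-2, b=1


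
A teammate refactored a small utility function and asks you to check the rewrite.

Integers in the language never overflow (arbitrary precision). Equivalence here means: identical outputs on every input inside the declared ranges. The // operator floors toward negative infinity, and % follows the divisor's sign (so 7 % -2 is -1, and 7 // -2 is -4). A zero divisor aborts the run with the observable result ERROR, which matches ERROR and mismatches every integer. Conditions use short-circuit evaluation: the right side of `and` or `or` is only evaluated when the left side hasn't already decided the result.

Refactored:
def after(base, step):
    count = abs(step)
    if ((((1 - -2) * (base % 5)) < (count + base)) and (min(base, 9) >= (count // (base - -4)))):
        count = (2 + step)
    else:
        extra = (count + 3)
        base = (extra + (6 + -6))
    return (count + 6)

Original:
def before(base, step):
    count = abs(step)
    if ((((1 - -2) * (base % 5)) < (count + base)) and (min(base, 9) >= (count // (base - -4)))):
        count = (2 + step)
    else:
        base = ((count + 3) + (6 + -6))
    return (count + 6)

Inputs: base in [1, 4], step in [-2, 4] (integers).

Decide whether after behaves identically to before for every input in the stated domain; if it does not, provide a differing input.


Equivalent — the differences include statement counts differ; local variable names differ, yet no declared input distinguishes the two.
One worked example (base=2, step=2) — before: count := 2 | ((((1 - -2) * (base % 5)) < (count + base)) and (min(base, 9) >= (count // (base - -4)))): false | base := 5 | result 8; after: count := 2 | ((((1 - -2) * (base % 5)) < (count + base)) and (min(base, 9) >= (count // (base - -4)))): false | extra := 5 | base := 5 | result 8; agreement on 8.
Across all 28 domain points the two functions coincide.
verdict: equivalent


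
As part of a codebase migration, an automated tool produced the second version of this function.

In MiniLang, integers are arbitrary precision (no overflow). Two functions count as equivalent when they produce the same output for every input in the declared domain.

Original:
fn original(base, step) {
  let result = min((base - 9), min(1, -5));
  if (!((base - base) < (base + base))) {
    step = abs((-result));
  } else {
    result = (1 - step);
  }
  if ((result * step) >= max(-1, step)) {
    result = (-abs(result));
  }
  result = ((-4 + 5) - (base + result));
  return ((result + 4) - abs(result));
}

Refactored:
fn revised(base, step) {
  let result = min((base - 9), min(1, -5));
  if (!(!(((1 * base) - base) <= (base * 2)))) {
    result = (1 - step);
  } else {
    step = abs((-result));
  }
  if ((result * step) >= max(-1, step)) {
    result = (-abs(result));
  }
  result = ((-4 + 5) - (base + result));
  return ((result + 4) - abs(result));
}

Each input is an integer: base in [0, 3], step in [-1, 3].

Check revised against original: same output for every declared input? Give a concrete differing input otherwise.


Evaluate both at base=0, step=-1.
original: result=-9, then (!((base - base) < (base + base))) is true, then step=9, then ((result * step) >= max(-1, step)) is false, then result=10, then returns 4
revised: result=-9, then (!(!(((1 * base) - base) <= (base * 2)))) is true, then result=2, then ((result * step) >= max(-1, step)) is false, then result=-1, then returns 2
4 and 2 differ, so these are not the same function on this domain.
verdict: not equivalent; witness: base=0, step=-1


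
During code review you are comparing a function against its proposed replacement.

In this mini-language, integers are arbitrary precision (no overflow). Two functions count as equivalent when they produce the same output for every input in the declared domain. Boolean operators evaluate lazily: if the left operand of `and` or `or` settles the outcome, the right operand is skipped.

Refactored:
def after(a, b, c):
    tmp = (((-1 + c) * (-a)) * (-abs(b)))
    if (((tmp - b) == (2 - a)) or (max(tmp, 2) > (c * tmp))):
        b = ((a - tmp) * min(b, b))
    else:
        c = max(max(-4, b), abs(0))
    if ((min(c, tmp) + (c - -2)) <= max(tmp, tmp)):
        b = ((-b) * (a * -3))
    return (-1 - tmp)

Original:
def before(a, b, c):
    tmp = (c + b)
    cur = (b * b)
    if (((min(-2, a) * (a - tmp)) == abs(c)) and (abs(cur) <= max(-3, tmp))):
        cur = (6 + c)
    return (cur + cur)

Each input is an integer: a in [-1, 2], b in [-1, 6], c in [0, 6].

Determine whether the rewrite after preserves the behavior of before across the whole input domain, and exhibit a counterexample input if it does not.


Try a=-1, b=-1, c=0.
before: tmp becomes -1; next cur becomes 1; next (((min(-2, a) * (a - tmp)) == abs(c)) and (abs(cur) <= max(-3, tmp))) evaluates to false; next final value 2
after: tmp becomes 1; next (((tmp - b) == (2 - a)) or (max(tmp, 2) > (c * tmp))) evaluates to true; next b becomes 2; next ((min(c, tmp) + (c - -2)) <= max(tmp, tmp)) evaluates to false; next final value -2
2 != -2, so the rewrite changes behavior.
verdict: not equivalent; witness: a=-1, b=-1, c=0


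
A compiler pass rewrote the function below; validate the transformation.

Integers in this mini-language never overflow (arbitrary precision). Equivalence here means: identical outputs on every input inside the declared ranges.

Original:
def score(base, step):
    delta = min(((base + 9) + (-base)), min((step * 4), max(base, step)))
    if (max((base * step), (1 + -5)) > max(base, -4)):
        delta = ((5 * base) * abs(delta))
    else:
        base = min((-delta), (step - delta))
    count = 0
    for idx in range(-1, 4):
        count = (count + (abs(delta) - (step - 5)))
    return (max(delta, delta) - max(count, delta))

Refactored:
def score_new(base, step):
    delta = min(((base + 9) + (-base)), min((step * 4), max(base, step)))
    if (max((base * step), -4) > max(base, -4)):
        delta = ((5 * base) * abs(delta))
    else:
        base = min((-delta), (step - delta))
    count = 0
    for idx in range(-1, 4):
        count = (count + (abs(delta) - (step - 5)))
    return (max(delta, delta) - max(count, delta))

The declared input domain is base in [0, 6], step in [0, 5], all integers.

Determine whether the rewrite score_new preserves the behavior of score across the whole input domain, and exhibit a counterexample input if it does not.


Comparing the listings, the differences include: constant usage differs, arithmetic usage differs.
As a probe, take base=2, step=4: score runs delta becomes 4; next (max((base * step), (1 + -5)) > max(base, -4)) evaluates to true; next delta becomes 40; next count becomes 0; next at idx=-1:; next count becomes 41; next at idx=0:; next count becomes 82; next at idx=1:; next count becomes 123; next at idx=2:; next count becomes 164; next at idx=3:; next count becomes 205; next final value -165; score_new runs delta becomes 4; next (max((base * step), -4) > max(base, -4)) evaluates to true; next delta becomes 40; next count becomes 0; next at idx=-1:; next count becomes 41; next at idx=0:; next count becomes 82; next at idx=1:; next count becomes 123; next at idx=2:; next count becomes 164; next at idx=3:; next count becomes 205; next final value -165; both end at -165.
Sweeping the whole domain (42 inputs) finds no disagreement.
verdict: equivalent


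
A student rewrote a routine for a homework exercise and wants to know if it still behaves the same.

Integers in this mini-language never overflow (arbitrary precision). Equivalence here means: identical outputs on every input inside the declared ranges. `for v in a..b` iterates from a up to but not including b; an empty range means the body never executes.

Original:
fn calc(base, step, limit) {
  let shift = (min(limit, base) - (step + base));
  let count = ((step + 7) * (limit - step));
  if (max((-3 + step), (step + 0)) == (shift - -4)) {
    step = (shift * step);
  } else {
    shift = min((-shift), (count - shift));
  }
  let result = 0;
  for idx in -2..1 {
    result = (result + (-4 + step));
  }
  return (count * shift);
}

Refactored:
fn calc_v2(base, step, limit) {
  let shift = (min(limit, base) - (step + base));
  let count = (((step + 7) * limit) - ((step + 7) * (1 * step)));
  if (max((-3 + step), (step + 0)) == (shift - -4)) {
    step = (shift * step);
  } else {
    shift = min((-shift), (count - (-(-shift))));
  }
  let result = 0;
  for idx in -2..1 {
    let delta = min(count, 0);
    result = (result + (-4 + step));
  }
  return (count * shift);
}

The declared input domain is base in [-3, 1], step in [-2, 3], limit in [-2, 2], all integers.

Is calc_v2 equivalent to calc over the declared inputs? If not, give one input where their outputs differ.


Reading the diff, among the changes: min/max/abs usage differs, plus local variable names differ, plus arithmetic usage differs, plus statement counts differ, plus constant usage differs.
As a probe, take base=-2, step=3, limit=0: calc runs shift = -3; count = -30; (max((-3 + step), (step + 0)) == (shift - -4)) -> false; shift = -27; result = 0; [idx=-2]; result = -1; [idx=-1]; result = -2; [idx=0]; result = -3; return 810; calc_v2 runs shift = -3; count = -30; (max((-3 + step), (step + 0)) == (shift - -4)) -> false; shift = -27; result = 0; [idx=-2]; delta = -30; result = -1; [idx=-1]; delta = -30; result = -2; [idx=0]; delta = -30; result = -3; return 810; both end at 810.
Across all 150 domain points the two functions coincide.
verdict: equivalent


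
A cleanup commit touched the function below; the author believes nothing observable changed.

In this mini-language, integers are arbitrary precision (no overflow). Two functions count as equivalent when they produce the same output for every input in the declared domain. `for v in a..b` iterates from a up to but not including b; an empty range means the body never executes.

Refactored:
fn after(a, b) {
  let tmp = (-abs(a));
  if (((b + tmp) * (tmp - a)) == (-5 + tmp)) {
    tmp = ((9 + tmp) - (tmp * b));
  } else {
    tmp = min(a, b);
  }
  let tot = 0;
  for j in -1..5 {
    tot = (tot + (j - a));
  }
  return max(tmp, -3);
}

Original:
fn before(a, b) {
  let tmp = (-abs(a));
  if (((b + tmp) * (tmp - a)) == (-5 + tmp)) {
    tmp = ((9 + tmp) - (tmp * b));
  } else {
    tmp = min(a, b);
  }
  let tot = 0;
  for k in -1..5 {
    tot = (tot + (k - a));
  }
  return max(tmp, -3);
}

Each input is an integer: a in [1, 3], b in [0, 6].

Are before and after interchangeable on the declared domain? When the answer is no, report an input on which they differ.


Differences: local variable names differ — yet all 21 inputs agree.
verdict: equivalent


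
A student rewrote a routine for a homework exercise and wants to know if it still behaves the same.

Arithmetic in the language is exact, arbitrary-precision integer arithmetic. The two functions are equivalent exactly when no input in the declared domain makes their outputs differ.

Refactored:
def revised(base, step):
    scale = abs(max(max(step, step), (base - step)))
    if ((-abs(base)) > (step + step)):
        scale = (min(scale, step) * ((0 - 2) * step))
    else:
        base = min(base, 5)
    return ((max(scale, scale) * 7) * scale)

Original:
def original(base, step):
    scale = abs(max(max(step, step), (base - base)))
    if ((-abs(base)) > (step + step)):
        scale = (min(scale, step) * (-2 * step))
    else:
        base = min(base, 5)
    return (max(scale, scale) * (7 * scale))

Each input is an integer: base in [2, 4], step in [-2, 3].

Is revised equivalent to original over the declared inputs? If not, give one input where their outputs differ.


Run the pair on base=2, step=-1.
original: scale becomes 0; next ((-abs(base)) > (step + step)) evaluates to false; next base becomes 2; next final value 0
revised: scale becomes 3; next ((-abs(base)) > (step + step)) evaluates to false; next base becomes 2; next final value 63
0 != 63, so the rewrite changes behavior.
verdict: not equivalent; witness: base=2, step=-1


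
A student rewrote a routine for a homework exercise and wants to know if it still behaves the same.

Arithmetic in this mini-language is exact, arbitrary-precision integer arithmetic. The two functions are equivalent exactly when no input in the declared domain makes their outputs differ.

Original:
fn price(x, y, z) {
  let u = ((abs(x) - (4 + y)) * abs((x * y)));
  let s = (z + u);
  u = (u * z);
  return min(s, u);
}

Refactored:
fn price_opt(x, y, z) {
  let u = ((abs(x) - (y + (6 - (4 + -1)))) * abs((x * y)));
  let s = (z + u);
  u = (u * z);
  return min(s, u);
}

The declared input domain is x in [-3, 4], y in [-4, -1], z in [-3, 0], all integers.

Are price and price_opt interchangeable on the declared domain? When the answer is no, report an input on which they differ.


Input x=-3, y=-4, z=-3: -108 from price versus -144 from price_opt.
verdict: not equivalent; witness: x=-3, y=-4, z=-3


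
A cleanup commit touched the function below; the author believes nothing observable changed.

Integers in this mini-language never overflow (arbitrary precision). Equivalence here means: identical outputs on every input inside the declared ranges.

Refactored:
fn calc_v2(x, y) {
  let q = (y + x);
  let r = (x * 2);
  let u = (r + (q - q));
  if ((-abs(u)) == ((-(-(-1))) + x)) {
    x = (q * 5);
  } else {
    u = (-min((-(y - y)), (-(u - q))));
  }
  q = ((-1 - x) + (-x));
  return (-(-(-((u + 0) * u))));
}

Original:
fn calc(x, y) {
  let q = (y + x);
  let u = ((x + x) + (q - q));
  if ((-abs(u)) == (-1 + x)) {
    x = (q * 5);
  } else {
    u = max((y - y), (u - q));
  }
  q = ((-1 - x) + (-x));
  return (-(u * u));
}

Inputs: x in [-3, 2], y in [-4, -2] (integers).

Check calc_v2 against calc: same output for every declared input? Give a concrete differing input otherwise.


Comparing the listings, the differences include: local variable names differ, and constant usage differs, and statement counts differ, and arithmetic usage differs, and min/max/abs usage differs.
One worked example (x=0, y=-4) — calc: q = -4; u = 0; ((-abs(u)) == (-1 + x)) -> false; u = 4; q = -1; return -16; calc_v2: q = -4; r = 0; u = 0; ((-abs(u)) == ((-(-(-1))) + x)) -> false; u = 4; q = -1; return -16; agreement on -16.
Every one of the 18 inputs gives matching results.
verdict: equivalent


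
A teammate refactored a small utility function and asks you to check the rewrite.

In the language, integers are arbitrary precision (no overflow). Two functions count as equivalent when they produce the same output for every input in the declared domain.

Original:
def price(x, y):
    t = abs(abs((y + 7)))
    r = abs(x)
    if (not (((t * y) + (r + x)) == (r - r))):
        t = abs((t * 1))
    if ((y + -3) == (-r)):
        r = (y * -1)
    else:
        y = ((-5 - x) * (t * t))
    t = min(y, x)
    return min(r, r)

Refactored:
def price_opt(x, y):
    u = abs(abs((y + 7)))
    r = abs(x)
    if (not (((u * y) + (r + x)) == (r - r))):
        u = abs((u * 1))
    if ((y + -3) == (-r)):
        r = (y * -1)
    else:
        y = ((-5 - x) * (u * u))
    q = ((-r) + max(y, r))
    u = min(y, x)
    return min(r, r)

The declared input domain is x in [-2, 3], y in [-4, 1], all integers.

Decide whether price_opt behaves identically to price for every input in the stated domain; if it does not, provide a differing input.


This is a faithful refactor — arithmetic usage differs; local variable names differ; min/max/abs usage differs; statement counts differ, but the computed results match everywhere.
As a probe, take x=2, y=-1: price runs t := 6 | r := 2 | (not (((t * y) + (r + x)) == (r - r))): true | t := 6 | ((y + -3) == (-r)): false | y := -252 | t := -252 | result 2; price_opt runs u := 6 | r := 2 | (not (((u * y) + (r + x)) == (r - r))): true | u := 6 | ((y + -3) == (-r)): false | y := -252 | q := 0 | u := -252 | result 2; both end at 2.
Across all 36 domain points the two functions coincide.
verdict: equivalent


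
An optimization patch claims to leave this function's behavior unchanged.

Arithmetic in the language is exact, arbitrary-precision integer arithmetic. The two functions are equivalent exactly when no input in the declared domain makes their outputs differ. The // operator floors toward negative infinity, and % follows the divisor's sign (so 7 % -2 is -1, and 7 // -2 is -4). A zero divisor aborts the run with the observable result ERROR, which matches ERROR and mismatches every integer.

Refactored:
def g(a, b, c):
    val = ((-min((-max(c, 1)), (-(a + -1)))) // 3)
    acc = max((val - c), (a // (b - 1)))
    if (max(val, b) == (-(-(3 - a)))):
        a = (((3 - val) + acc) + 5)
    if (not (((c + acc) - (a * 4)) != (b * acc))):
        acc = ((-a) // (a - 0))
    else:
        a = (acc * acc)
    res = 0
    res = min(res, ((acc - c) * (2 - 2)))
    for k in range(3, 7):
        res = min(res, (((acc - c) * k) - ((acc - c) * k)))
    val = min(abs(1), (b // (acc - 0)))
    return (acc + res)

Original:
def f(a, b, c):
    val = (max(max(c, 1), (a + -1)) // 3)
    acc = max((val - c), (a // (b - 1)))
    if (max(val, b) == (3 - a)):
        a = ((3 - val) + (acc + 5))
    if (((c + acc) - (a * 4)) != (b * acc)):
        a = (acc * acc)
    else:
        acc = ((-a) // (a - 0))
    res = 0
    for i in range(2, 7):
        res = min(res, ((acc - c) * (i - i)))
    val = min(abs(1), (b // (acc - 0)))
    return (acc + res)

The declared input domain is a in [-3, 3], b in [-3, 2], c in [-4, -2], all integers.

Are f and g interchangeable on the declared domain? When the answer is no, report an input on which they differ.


Side by side, the visible changes include: arithmetic usage differs, and min/max/abs usage differs, and statement counts differ, and constant usage differs, and local variable names differ, and loop structure differs, and boolean connective usage differs.
As a probe, take a=0, b=1, c=-2: f runs val becomes 0; next hits division by zero so the output is ERROR; g runs val becomes 0; next hits division by zero so the output is ERROR; both end at ERROR.
Across all 126 domain points the two functions coincide.
verdict: equivalent


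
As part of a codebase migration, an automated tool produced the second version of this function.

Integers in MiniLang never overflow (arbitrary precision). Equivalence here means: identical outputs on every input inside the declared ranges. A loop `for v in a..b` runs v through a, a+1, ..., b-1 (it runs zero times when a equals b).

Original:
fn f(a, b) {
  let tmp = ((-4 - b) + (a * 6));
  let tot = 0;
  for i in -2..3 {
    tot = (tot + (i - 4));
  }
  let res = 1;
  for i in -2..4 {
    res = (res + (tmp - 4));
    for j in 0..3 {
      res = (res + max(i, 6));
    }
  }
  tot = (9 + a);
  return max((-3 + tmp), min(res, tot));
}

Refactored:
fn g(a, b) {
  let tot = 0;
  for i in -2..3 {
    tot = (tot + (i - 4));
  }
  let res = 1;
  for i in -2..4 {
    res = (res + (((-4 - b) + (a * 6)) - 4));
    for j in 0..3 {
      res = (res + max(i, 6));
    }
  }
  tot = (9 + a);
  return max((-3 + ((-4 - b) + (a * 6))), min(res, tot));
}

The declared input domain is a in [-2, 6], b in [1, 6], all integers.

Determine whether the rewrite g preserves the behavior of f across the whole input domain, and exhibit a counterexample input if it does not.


This is a faithful refactor — constant usage differs, arithmetic usage differs, statement counts differ, local variable names differ, but the computed results match everywhere.
As a probe, take a=4, b=2: f runs tmp becomes 18; next tot becomes 0; next at i=-2:; next tot becomes -6; next at i=-1:; next tot becomes -11; next at i=0:; next tot becomes -15; next at i=1:; next tot becomes -18; next at i=2:; next tot becomes -20; next res becomes 1; next at i=-2:; next res becomes 15; next at j=0:; next res becomes 21; next at j=1:; next res becomes 27; next at j=2:; next res becomes 33; next at i=-1:; next res becomes 47; next at j=0:; next res becomes 53; next at j=1:; next res becomes 59; next at j=2:; next res becomes 65; next at i=0:; next res becomes 79; next at j=0:; next res becomes 85; next at j=1:; next res becomes 91; next at j=2:; next res becomes 97; next at i=1:; next res becomes 111; next at j=0:; next res becomes 117; next at j=1:; next res becomes 123; next at j=2:; next res becomes 129; next at i=2:; next res becomes 143; next at j=0:; next res becomes 149; next at j=1:; next res becomes 155; next at j=2:; next res becomes 161; next at i=3:; next res becomes 175; next at j=0:; next res becomes 181; next at j=1:; next res becomes 187; next at j=2:; next res becomes 193; next tot becomes 13; next final value 15; g runs tot becomes 0; next at i=-2:; next tot becomes -6; next at i=-1:; next tot becomes -11; next at i=0:; next tot becomes -15; next at i=1:; next tot becomes -18; next at i=2:; next tot becomes -20; next res becomes 1; next at i=-2:; next res becomes 15; next at j=0:; next res becomes 21; next at j=1:; next res becomes 27; next at j=2:; next res becomes 33; next at i=-1:; next res becomes 47; next at j=0:; next res becomes 53; next at j=1:; next res becomes 59; next at j=2:; next res becomes 65; next at i=0:; next res becomes 79; next at j=0:; next res becomes 85; next at j=1:; next res becomes 91; next at j=2:; next res becomes 97; next at i=1:; next res becomes 111; next at j=0:; next res becomes 117; next at j=1:; next res becomes 123; next at j=2:; next res becomes 129; next at i=2:; next res becomes 143; next at j=0:; next res becomes 149; next at j=1:; next res becomes 155; next at j=2:; next res becomes 161; next at i=3:; next res becomes 175; next at j=0:; next res becomes 181; next at j=1:; next res becomes 187; next at j=2:; next res becomes 193; next tot becomes 13; next final value 15; both end at 15.
An exhaustive pass over the 54 declared inputs shows identical outputs.
verdict: equivalent


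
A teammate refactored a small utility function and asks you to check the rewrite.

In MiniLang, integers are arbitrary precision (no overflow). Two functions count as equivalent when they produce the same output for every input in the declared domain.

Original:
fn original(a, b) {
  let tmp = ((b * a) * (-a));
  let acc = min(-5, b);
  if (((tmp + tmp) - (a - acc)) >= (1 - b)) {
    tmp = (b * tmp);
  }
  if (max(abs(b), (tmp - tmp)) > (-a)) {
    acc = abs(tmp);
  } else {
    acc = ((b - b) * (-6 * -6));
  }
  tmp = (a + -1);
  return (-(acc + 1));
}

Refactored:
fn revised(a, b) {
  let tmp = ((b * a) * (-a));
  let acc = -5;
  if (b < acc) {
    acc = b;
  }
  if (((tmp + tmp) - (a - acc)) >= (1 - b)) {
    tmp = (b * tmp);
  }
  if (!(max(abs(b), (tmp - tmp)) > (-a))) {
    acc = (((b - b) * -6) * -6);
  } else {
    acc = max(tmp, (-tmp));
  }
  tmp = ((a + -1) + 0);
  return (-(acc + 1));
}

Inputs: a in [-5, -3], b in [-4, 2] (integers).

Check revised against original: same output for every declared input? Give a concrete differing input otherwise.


Differences: branching structure differs; min/max/abs usage differs; constant usage differs; arithmetic usage differs; boolean connective usage differs; comparison usage differs; statement counts differ — yet all 21 inputs agree.
verdict: equivalent


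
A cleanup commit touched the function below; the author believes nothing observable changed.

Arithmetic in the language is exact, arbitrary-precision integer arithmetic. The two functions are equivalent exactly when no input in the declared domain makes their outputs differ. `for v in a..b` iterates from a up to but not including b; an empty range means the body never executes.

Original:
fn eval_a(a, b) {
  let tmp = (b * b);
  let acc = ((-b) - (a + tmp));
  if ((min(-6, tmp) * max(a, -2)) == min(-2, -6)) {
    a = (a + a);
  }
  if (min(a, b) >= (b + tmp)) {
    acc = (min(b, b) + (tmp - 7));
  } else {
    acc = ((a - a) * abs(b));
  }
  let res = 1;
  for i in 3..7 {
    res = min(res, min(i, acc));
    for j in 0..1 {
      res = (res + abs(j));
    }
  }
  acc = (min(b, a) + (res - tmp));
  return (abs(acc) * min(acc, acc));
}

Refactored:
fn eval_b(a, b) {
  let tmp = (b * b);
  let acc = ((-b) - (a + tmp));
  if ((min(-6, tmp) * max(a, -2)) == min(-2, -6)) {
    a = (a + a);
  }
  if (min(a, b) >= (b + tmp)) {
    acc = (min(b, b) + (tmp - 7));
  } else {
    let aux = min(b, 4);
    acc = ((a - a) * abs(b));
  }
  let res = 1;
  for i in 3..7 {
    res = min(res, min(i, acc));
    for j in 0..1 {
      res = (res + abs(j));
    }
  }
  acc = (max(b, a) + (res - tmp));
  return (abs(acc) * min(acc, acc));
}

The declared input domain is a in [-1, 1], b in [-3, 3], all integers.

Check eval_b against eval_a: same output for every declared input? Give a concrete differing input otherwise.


There is a counterexample at a=-1, b=-3: -144 on one side, -100 on the other.
eval_a: tmp becomes 9; next acc becomes -5; next ((min(-6, tmp) * max(a, -2)) == min(-2, -6)) evaluates to false; next (min(a, b) >= (b + tmp)) evaluates to false; next acc becomes 0; next res becomes 1; next at i=3:; next res becomes 0; next at j=0:; next res becomes 0; next at i=4:; next res becomes 0; next at j=0:; next res becomes 0; next at i=5:; next res becomes 0; next at j=0:; next res becomes 0; next at i=6:; next res becomes 0; next at j=0:; next res becomes 0; next acc becomes -12; next final value -144
eval_b: tmp becomes 9; next acc becomes -5; next ((min(-6, tmp) * max(a, -2)) == min(-2, -6)) evaluates to false; next (min(a, b) >= (b + tmp)) evaluates to false; next aux becomes -3; next acc becomes 0; next res becomes 1; next at i=3:; next res becomes 0; next at j=0:; next res becomes 0; next at i=4:; next res becomes 0; next at j=0:; next res becomes 0; next at i=5:; next res becomes 0; next at j=0:; next res becomes 0; next at i=6:; next res becomes 0; next at j=0:; next res becomes 0; next acc becomes -10; next final value -100
verdict: not equivalent; witness: a=-1, b=-3


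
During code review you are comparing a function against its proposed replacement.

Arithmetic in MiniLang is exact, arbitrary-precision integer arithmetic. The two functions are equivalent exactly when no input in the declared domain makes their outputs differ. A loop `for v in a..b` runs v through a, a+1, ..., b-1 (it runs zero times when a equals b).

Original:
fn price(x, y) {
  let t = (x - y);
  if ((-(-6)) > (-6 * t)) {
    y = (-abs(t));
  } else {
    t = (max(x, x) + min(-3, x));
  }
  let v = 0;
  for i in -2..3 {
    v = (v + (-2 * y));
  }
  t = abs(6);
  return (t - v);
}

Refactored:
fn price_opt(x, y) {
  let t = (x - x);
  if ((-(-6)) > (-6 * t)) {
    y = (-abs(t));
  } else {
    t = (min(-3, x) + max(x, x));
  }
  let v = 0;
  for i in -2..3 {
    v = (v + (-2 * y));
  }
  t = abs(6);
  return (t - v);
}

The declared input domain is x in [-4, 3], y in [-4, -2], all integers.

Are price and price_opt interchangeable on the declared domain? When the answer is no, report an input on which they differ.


There is a counterexample at x=-4, y=-3: -24 on one side, 6 on the other.
price: t := -1 | ((-(-6)) > (-6 * t)): false | t := -8 | v := 0 | iter i=-2: | v := 6 | iter i=-1: | v := 12 | iter i=0: | v := 18 | iter i=1: | v := 24 | iter i=2: | v := 30 | t := 6 | result -24
price_opt: t := 0 | ((-(-6)) > (-6 * t)): true | y := 0 | v := 0 | iter i=-2: | v := 0 | iter i=-1: | v := 0 | iter i=0: | v := 0 | iter i=1: | v := 0 | iter i=2: | v := 0 | t := 6 | result 6
verdict: not equivalent; witness: x=-4, y=-3


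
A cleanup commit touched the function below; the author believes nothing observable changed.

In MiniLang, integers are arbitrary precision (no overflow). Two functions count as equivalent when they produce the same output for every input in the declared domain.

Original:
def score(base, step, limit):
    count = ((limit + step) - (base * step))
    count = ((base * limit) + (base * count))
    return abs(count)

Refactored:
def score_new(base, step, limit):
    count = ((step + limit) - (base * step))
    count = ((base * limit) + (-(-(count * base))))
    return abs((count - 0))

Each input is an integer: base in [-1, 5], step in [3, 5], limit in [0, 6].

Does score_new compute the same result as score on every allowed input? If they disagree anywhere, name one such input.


Comparing the listings, the differences include: arithmetic usage differs, constant usage differs.
One worked example (base=3, step=4, limit=0) — score: count becomes -8; next count becomes -24; next final value 24; score_new: count becomes -8; next count becomes -24; next final value 24; agreement on 24.
Sweeping the whole domain (147 inputs) finds no disagreement.
verdict: equivalent


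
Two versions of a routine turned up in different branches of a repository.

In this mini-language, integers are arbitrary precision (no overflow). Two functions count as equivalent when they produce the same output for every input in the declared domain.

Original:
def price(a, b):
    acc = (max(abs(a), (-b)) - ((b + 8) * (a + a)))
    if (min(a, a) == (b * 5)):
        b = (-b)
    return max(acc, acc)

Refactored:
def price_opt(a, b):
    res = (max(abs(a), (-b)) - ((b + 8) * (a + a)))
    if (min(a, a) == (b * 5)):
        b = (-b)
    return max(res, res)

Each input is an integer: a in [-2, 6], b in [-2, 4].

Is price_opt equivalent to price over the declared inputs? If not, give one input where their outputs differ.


Equivalent — the differences include local variable names differ, yet no declared input distinguishes the two.
One worked example (a=-2, b=0) — price: acc becomes 34; next (min(a, a) == (b * 5)) evaluates to false; next final value 34; price_opt: res becomes 34; next (min(a, a) == (b * 5)) evaluates to false; next final value 34; agreement on 34.
Across all 63 domain points the two functions coincide.
verdict: equivalent


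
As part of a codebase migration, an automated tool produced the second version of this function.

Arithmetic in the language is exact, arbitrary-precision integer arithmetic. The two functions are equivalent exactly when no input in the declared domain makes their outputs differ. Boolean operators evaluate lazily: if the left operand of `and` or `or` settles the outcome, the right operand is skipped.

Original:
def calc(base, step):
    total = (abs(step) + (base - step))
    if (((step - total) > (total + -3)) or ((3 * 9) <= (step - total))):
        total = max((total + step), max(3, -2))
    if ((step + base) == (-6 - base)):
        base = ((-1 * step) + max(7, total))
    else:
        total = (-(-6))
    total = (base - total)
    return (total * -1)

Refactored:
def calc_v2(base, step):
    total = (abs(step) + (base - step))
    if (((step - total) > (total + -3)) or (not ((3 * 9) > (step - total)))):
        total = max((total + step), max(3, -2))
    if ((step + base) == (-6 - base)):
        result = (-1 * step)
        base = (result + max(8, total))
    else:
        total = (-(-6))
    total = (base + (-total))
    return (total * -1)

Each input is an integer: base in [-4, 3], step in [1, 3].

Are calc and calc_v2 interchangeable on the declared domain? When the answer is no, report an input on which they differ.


These are not equivalent — on base=-4, step=2 the outputs split (-2 vs -3).
calc: total := -4 | (((step - total) > (total + -3)) or ((3 * 9) <= (step - total))): true | total := 3 | ((step + base) == (-6 - base)): true | base := 5 | total := 2 | result -2
calc_v2: total := -4 | (((step - total) > (total + -3)) or (not ((3 * 9) > (step - total)))): true | total := 3 | ((step + base) == (-6 - base)): true | result := -2 | base := 6 | total := 3 | result -3
verdict: not equivalent; witness: base=-4, step=2


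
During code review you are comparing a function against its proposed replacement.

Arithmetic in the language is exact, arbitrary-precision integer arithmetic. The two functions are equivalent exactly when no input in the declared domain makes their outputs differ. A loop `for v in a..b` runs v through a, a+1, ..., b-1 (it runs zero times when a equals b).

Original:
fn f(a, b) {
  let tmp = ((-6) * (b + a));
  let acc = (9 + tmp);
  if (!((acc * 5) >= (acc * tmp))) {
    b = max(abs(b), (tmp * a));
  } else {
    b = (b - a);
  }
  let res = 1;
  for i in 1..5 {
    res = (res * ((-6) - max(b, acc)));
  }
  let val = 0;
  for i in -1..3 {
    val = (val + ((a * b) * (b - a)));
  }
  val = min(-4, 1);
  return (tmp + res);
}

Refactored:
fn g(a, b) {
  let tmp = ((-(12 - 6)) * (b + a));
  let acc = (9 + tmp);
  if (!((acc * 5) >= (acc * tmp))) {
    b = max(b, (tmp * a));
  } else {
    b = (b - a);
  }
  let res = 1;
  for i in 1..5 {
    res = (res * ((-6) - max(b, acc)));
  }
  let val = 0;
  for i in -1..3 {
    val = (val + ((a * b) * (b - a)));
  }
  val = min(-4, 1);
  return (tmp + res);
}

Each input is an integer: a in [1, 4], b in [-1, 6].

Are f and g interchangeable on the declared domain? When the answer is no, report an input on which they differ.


The rewrite breaks on a=3, b=-1, where the results are 2389 and 613.
f: tmp := -12 | acc := -3 | (!((acc * 5) >= (acc * tmp))): true | b := 1 | res := 1 | iter i=1: | res := -7 | iter i=2: | res := 49 | iter i=3: | res := -343 | iter i=4: | res := 2401 | val := 0 | iter i=-1: | val := -6 | iter i=0: | val := -12 | iter i=1: | val := -18 | iter i=2: | val := -24 | val := -4 | result 2389
g: tmp := -12 | acc := -3 | (!((acc * 5) >= (acc * tmp))): true | b := -1 | res := 1 | iter i=1: | res := -5 | iter i=2: | res := 25 | iter i=3: | res := -125 | iter i=4: | res := 625 | val := 0 | iter i=-1: | val := 12 | iter i=0: | val := 24 | iter i=1: | val := 36 | iter i=2: | val := 48 | val := -4 | result 613
verdict: not equivalent; witness: a=3, b=-1


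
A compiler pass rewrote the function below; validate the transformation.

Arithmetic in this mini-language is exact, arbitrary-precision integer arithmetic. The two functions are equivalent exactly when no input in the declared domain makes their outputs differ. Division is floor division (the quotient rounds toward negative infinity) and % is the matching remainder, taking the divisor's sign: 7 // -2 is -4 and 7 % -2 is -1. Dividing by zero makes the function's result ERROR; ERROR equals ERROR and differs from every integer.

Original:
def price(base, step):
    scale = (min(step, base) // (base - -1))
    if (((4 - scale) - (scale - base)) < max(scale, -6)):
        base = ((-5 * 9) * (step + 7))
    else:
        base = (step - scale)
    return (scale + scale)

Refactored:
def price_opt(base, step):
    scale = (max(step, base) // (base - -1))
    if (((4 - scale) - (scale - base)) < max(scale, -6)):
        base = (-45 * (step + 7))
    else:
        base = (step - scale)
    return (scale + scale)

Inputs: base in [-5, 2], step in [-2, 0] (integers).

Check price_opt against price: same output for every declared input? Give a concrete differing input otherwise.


These are not equivalent — on base=-5, step=-2 the outputs split (2 vs 0).
price: scale := 1 | (((4 - scale) - (scale - base)) < max(scale, -6)): true | base := -225 | result 2
price_opt: scale := 0 | (((4 - scale) - (scale - base)) < max(scale, -6)): true | base := -225 | result 0
verdict: not equivalent; witness: base=-5, step=-2
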